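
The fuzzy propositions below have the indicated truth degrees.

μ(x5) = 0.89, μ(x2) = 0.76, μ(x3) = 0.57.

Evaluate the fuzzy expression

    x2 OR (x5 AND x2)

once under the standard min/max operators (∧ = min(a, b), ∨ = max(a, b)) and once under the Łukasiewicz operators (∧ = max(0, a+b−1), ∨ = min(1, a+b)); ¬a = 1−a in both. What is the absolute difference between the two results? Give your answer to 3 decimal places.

Under standard min/max:
  x5 AND x2 = min(a, b) on (0.89, 0.76) = 0.76
  x2 OR (x5 AND x2) = max(a, b) on (0.76, 0.76) = 0.76
  → value = 0.7600
Under Łukasiewicz:
  x5 AND x2 = max(0, a+b−1) on (0.89, 0.76) = 0.65
  x2 OR (x5 AND x2) = min(1, a+b) on (0.76, 0.65) = 1.00
  → value = 1.0000
|0.7600 − 1.0000| = 0.240

0.240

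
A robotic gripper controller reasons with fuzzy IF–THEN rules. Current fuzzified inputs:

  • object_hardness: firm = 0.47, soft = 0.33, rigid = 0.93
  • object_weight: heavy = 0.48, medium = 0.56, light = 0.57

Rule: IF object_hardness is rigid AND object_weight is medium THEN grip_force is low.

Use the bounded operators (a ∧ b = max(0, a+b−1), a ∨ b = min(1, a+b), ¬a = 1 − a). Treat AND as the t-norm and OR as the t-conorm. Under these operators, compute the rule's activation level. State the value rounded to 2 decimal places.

firing strength: rigid=0.93, medium=0.56; AND[max(0, a+b−1)] → w = 0.49

0.49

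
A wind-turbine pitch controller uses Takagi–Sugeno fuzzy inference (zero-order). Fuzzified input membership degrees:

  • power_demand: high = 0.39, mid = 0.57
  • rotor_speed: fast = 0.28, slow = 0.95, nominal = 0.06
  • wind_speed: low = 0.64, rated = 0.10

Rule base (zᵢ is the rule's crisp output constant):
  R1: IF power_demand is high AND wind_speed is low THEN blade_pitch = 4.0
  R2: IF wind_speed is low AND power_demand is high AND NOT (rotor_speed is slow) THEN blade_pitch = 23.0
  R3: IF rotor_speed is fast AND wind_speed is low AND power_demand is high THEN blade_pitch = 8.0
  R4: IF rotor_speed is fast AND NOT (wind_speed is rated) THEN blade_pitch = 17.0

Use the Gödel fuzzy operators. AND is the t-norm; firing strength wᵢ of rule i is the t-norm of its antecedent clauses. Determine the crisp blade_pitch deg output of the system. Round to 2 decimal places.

9.71

R1 (z=4.0): high=0.39, low=0.64; AND[min(a, b)] → w = 0.39
R2 (z=23.0): low=0.64, high=0.39, ¬slow=1−0.95=0.05; AND[min(a, b)] → w = 0.05
R3 (z=8.0): fast=0.28, low=0.64, high=0.39; AND[min(a, b)] → w = 0.28
R4 (z=17.0): fast=0.28, ¬rated=1−0.10=0.90; AND[min(a, b)] → w = 0.28
Weighted average = (0.39·4.0 + 0.05·23.0 + 0.28·8.0 + 0.28·17.0) / (0.39 + 0.05 + 0.28 + 0.28)
  = 9.7100 / 1.0000 = 9.71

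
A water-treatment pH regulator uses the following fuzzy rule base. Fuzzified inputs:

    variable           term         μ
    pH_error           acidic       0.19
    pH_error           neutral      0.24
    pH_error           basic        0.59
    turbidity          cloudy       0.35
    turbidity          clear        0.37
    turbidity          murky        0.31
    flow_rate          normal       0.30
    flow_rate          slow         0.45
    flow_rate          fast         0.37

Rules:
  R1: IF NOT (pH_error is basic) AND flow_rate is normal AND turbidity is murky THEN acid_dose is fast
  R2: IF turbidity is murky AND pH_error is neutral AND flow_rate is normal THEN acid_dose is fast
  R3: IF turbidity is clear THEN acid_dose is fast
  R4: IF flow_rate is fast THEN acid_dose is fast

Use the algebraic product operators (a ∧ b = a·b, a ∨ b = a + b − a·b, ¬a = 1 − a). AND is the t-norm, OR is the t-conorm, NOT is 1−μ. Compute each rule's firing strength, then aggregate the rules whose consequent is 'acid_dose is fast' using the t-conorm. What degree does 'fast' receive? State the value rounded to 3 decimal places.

0.627

R1: ¬basic=1−0.59=0.41, normal=0.30, murky=0.31; AND[a·b] → w = 0.0381
R2: murky=0.31, neutral=0.24, normal=0.30; AND[a·b] → w = 0.0223
R3: clear=0.37 → w = 0.3700
R4: fast=0.37 → w = 0.3700
Rules with consequent 'fast': {R1, R2, R3, R4} → strengths 0.0381, 0.0223, 0.3700, 0.3700
Aggregate via t-conorm [a + b − a·b]: 0.6268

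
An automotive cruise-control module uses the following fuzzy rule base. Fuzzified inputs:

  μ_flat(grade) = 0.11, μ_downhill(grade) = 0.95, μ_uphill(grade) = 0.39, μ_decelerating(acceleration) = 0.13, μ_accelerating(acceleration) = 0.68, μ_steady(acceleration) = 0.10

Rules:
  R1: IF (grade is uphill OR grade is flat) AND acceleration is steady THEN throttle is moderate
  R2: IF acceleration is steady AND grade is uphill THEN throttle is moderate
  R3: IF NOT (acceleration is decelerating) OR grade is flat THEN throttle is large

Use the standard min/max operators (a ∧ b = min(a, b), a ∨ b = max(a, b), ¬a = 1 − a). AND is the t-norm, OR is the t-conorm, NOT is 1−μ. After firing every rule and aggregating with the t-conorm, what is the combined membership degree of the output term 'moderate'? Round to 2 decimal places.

0.10

R1: (uphill=0.39 OR flat=0.11) = 0.39; AND[min(a, b)] with steady=0.10 → w = 0.10
R2: steady=0.10, uphill=0.39; AND[min(a, b)] → w = 0.10
R3: ¬decelerating=1−0.13=0.87, flat=0.11; OR[max(a, b)] → w = 0.87
Rules with consequent 'moderate': {R1, R2} → strengths 0.10, 0.10
Aggregate via t-conorm [max(a, b)]: 0.10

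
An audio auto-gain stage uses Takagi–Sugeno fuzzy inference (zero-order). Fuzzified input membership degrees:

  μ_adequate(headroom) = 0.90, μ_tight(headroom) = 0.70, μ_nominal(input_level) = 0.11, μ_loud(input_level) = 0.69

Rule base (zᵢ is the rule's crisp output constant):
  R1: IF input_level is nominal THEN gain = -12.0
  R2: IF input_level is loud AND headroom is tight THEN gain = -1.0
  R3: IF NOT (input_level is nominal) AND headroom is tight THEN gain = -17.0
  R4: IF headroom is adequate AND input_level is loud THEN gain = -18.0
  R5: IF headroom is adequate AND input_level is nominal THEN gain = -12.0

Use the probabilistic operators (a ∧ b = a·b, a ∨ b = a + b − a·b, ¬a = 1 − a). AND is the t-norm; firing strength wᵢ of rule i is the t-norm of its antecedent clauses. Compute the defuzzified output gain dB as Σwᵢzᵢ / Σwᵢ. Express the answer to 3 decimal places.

R1 (z=-12.0): nominal=0.11 → w = 0.1100
R2 (z=-1.0): loud=0.69, tight=0.70; AND[a·b] → w = 0.4830
R3 (z=-17.0): ¬nominal=1−0.11=0.89, tight=0.70; AND[a·b] → w = 0.6230
R4 (z=-18.0): adequate=0.90, loud=0.69; AND[a·b] → w = 0.6210
R5 (z=-12.0): adequate=0.90, nominal=0.11; AND[a·b] → w = 0.0990
Weighted average = (0.1100·-12.0 + 0.4830·-1.0 + 0.6230·-17.0 + 0.6210·-18.0 + 0.0990·-12.0) / (0.1100 + 0.4830 + 0.6230 + 0.6210 + 0.0990)
  = -24.7600 / 1.9360 = -12.789

-12.789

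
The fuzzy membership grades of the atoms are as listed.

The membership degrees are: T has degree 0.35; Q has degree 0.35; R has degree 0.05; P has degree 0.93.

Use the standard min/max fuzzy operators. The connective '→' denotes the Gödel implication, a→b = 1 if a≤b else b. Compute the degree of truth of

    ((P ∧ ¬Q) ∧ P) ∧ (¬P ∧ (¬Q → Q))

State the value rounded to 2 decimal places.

0.07

¬Q = 1 − 0.35 = 0.65
P ∧ ¬Q = min(a, b) on (0.93, 0.65) = 0.65
(P ∧ ¬Q) ∧ P = min(a, b) on (0.65, 0.93) = 0.65
¬P = 1 − 0.93 = 0.07
¬Q = 1 − 0.35 = 0.65
¬Q → Q  [Gödel: 1 if a≤b else b] with a=0.65, b=0.35 → 0.35
¬P ∧ (¬Q → Q) = min(a, b) on (0.07, 0.35) = 0.07
((P ∧ ¬Q) ∧ P) ∧ (¬P ∧ (¬Q → Q)) = min(a, b) on (0.65, 0.07) = 0.07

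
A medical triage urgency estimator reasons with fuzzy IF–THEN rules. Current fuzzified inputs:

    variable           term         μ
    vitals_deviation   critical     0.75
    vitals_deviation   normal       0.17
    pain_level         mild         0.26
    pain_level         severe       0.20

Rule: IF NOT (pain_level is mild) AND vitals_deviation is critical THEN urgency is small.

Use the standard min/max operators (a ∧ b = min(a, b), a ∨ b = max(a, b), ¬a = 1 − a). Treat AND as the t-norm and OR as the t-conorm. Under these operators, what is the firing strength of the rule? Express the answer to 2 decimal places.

0.74

firing strength: ¬mild=1−0.26=0.74, critical=0.75; AND[min(a, b)] → w = 0.74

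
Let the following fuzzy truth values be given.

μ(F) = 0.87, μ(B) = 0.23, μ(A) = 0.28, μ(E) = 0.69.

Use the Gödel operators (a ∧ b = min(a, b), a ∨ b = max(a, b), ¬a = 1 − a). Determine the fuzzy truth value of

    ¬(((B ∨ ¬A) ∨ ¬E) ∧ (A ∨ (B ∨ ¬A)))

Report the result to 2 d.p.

0.28

¬A = 1 − 0.28 = 0.72
B ∨ ¬A = max(a, b) on (0.23, 0.72) = 0.72
¬E = 1 − 0.69 = 0.31
(B ∨ ¬A) ∨ ¬E = max(a, b) on (0.72, 0.31) = 0.72
¬A = 1 − 0.28 = 0.72
B ∨ ¬A = max(a, b) on (0.23, 0.72) = 0.72
A ∨ (B ∨ ¬A) = max(a, b) on (0.28, 0.72) = 0.72
((B ∨ ¬A) ∨ ¬E) ∧ (A ∨ (B ∨ ¬A)) = min(a, b) on (0.72, 0.72) = 0.72
¬(((B ∨ ¬A) ∨ ¬E) ∧ (A ∨ (B ∨ ¬A))) = 1 − 0.72 = 0.28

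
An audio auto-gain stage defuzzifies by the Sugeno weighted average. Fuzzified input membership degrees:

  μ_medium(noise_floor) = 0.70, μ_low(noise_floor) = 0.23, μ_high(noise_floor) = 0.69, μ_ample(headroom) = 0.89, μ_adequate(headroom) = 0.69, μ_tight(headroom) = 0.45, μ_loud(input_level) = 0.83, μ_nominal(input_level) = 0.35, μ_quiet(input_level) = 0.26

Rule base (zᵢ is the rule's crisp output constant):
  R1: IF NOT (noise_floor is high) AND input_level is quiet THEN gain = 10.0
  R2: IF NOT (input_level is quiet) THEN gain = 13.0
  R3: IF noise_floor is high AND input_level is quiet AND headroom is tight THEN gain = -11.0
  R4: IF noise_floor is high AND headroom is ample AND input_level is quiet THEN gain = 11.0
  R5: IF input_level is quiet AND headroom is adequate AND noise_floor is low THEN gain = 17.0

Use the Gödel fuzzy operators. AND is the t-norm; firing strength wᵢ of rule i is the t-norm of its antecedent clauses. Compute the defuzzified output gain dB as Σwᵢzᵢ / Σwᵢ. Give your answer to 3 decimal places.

9.217

R1 (z=10.0): ¬high=1−0.69=0.31, quiet=0.26; AND[min(a, b)] → w = 0.26
R2 (z=13.0): ¬quiet=1−0.26=0.74 → w = 0.74
R3 (z=-11.0): high=0.69, quiet=0.26, tight=0.45; AND[min(a, b)] → w = 0.26
R4 (z=11.0): high=0.69, ample=0.89, quiet=0.26; AND[min(a, b)] → w = 0.26
R5 (z=17.0): quiet=0.26, adequate=0.69, low=0.23; AND[min(a, b)] → w = 0.23
Weighted average = (0.26·10.0 + 0.74·13.0 + 0.26·-11.0 + 0.26·11.0 + 0.23·17.0) / (0.26 + 0.74 + 0.26 + 0.26 + 0.23)
  = 16.1300 / 1.7500 = 9.217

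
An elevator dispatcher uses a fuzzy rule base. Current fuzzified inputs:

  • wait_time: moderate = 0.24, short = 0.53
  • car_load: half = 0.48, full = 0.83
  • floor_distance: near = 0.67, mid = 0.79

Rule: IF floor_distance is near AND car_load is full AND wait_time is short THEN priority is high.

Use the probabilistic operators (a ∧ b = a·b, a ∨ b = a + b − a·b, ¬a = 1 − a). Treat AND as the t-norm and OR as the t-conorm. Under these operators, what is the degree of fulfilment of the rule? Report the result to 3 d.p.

firing strength: near=0.67, full=0.83, short=0.53; AND[a·b] → w = 0.2947

0.295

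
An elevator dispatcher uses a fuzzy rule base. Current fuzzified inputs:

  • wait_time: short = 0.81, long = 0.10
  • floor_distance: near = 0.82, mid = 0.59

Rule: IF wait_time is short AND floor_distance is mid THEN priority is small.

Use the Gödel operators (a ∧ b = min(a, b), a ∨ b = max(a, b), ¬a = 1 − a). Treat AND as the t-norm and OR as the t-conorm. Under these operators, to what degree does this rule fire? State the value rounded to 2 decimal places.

firing strength: short=0.81, mid=0.59; AND[min(a, b)] → w = 0.59

0.59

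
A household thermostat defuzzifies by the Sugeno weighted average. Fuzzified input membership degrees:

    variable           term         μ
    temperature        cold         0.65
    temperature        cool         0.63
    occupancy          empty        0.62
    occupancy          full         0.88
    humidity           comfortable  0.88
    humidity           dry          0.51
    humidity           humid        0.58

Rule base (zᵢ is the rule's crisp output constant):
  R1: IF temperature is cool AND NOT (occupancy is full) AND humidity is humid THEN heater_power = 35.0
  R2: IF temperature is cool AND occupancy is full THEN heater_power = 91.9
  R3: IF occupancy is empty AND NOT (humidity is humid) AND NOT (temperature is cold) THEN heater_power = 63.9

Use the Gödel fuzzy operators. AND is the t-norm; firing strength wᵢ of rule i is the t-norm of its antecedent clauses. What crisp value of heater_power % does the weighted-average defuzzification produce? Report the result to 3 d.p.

76.784

R1 (z=35.0): cool=0.63, ¬full=1−0.88=0.12, humid=0.58; AND[min(a, b)] → w = 0.12
R2 (z=91.9): cool=0.63, full=0.88; AND[min(a, b)] → w = 0.63
R3 (z=63.9): empty=0.62, ¬humid=1−0.58=0.42, ¬cold=1−0.65=0.35; AND[min(a, b)] → w = 0.35
Weighted average = (0.12·35.0 + 0.63·91.9 + 0.35·63.9) / (0.12 + 0.63 + 0.35)
  = 84.4620 / 1.1000 = 76.784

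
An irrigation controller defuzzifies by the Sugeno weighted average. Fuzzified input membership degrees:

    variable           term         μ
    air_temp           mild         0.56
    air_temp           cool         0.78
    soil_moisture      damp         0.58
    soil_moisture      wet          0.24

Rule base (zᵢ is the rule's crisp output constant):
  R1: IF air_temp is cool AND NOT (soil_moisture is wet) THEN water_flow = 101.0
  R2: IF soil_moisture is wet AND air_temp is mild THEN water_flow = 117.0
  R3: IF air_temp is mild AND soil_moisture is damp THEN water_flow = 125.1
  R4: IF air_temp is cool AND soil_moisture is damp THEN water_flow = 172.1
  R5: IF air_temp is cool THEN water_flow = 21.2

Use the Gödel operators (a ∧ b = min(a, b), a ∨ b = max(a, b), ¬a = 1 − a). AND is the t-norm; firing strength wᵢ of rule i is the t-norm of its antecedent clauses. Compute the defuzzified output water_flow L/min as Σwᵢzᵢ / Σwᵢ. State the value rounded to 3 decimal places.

R1 (z=101.0): cool=0.78, ¬wet=1−0.24=0.76; AND[min(a, b)] → w = 0.76
R2 (z=117.0): wet=0.24, mild=0.56; AND[min(a, b)] → w = 0.24
R3 (z=125.1): mild=0.56, damp=0.58; AND[min(a, b)] → w = 0.56
R4 (z=172.1): cool=0.78, damp=0.58; AND[min(a, b)] → w = 0.58
R5 (z=21.2): cool=0.78 → w = 0.78
Weighted average = (0.76·101.0 + 0.24·117.0 + 0.56·125.1 + 0.58·172.1 + 0.78·21.2) / (0.76 + 0.24 + 0.56 + 0.58 + 0.78)
  = 291.2500 / 2.9200 = 99.743

99.743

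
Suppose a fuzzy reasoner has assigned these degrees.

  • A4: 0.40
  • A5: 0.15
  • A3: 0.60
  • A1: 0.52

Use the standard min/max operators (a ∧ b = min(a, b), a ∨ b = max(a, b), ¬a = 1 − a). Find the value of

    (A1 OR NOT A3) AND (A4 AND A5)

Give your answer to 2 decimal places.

NOT A3 = 1 − 0.60 = 0.40
A1 OR NOT A3 = max(a, b) on (0.52, 0.40) = 0.52
A4 AND A5 = min(a, b) on (0.40, 0.15) = 0.15
(A1 OR NOT A3) AND (A4 AND A5) = min(a, b) on (0.52, 0.15) = 0.15

0.15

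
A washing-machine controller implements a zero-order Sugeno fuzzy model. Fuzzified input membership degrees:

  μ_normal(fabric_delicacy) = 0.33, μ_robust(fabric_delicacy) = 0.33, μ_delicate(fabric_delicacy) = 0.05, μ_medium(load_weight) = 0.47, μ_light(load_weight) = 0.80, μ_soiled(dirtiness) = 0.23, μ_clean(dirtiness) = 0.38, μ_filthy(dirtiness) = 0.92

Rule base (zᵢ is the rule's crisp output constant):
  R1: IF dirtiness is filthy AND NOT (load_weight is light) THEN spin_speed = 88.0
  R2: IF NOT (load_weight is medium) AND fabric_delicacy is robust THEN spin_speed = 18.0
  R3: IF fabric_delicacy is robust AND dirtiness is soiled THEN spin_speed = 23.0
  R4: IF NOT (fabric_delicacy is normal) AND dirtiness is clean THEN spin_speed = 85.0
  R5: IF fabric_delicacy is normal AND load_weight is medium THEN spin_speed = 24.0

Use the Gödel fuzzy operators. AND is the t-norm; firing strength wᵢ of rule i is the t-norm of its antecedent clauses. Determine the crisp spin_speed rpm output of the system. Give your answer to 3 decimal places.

R1 (z=88.0): filthy=0.92, ¬light=1−0.80=0.20; AND[min(a, b)] → w = 0.20
R2 (z=18.0): ¬medium=1−0.47=0.53, robust=0.33; AND[min(a, b)] → w = 0.33
R3 (z=23.0): robust=0.33, soiled=0.23; AND[min(a, b)] → w = 0.23
R4 (z=85.0): ¬normal=1−0.33=0.67, clean=0.38; AND[min(a, b)] → w = 0.38
R5 (z=24.0): normal=0.33, medium=0.47; AND[min(a, b)] → w = 0.33
Weighted average = (0.20·88.0 + 0.33·18.0 + 0.23·23.0 + 0.38·85.0 + 0.33·24.0) / (0.20 + 0.33 + 0.23 + 0.38 + 0.33)
  = 69.0500 / 1.4700 = 46.973

46.973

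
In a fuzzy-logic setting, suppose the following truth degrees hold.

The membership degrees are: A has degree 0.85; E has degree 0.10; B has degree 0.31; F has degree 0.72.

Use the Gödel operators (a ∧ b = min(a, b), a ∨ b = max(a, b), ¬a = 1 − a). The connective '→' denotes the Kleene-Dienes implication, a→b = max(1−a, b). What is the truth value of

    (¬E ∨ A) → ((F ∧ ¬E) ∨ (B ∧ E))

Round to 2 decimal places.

¬E = 1 − 0.10 = 0.90
¬E ∨ A = max(a, b) on (0.90, 0.85) = 0.90
¬E = 1 − 0.10 = 0.90
F ∧ ¬E = min(a, b) on (0.72, 0.90) = 0.72
B ∧ E = min(a, b) on (0.31, 0.10) = 0.10
(F ∧ ¬E) ∨ (B ∧ E) = max(a, b) on (0.72, 0.10) = 0.72
(¬E ∨ A) → ((F ∧ ¬E) ∨ (B ∧ E))  [Kleene-Dienes: max(1−a, b)] with a=0.90, b=0.72 → 0.72

0.72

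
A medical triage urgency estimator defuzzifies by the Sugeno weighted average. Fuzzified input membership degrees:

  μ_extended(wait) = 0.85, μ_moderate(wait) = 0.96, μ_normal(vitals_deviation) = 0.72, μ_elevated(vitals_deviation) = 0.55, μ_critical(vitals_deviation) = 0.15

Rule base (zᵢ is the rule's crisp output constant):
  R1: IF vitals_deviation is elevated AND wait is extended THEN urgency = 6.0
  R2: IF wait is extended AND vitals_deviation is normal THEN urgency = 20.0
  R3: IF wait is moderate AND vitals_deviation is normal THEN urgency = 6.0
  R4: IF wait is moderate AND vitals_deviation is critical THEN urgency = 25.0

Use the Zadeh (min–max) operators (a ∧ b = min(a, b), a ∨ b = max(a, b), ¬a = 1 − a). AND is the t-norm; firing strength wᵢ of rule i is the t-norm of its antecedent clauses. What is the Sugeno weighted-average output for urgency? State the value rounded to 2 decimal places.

R1 (z=6.0): elevated=0.55, extended=0.85; AND[min(a, b)] → w = 0.55
R2 (z=20.0): extended=0.85, normal=0.72; AND[min(a, b)] → w = 0.72
R3 (z=6.0): moderate=0.96, normal=0.72; AND[min(a, b)] → w = 0.72
R4 (z=25.0): moderate=0.96, critical=0.15; AND[min(a, b)] → w = 0.15
Weighted average = (0.55·6.0 + 0.72·20.0 + 0.72·6.0 + 0.15·25.0) / (0.55 + 0.72 + 0.72 + 0.15)
  = 25.7700 / 2.1400 = 12.04

12.04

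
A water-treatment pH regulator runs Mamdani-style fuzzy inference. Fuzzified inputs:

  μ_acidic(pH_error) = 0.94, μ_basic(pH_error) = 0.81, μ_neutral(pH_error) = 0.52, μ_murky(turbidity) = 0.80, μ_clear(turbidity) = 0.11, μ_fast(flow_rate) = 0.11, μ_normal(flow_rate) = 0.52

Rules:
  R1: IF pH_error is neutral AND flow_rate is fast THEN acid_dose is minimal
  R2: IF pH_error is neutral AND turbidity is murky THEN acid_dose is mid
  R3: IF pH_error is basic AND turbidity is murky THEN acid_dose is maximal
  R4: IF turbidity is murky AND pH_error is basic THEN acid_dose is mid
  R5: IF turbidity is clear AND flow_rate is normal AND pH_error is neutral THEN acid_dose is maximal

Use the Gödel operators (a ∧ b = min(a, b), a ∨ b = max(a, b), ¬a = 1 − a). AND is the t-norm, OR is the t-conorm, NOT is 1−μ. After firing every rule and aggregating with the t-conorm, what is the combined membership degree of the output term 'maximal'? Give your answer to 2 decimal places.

0.80

R1: neutral=0.52, fast=0.11; AND[min(a, b)] → w = 0.11
R2: neutral=0.52, murky=0.80; AND[min(a, b)] → w = 0.52
R3: basic=0.81, murky=0.80; AND[min(a, b)] → w = 0.80
R4: murky=0.80, basic=0.81; AND[min(a, b)] → w = 0.80
R5: clear=0.11, normal=0.52, neutral=0.52; AND[min(a, b)] → w = 0.11
Rules with consequent 'maximal': {R3, R5} → strengths 0.80, 0.11
Aggregate via t-conorm [max(a, b)]: 0.80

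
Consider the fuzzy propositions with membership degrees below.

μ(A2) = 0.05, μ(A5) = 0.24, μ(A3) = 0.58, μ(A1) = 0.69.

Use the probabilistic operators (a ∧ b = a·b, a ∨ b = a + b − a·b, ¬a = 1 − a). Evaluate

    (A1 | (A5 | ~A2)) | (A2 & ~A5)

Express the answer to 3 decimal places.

0.989

~A2 = 1 − 0.0500 = 0.9500
A5 | ~A2 = a + b − a·b on (0.2400, 0.9500) = 0.9620
A1 | (A5 | ~A2) = a + b − a·b on (0.6900, 0.9620) = 0.9882
~A5 = 1 − 0.2400 = 0.7600
A2 & ~A5 = a·b on (0.0500, 0.7600) = 0.0380
(A1 | (A5 | ~A2)) | (A2 & ~A5) = a + b − a·b on (0.9882, 0.0380) = 0.9887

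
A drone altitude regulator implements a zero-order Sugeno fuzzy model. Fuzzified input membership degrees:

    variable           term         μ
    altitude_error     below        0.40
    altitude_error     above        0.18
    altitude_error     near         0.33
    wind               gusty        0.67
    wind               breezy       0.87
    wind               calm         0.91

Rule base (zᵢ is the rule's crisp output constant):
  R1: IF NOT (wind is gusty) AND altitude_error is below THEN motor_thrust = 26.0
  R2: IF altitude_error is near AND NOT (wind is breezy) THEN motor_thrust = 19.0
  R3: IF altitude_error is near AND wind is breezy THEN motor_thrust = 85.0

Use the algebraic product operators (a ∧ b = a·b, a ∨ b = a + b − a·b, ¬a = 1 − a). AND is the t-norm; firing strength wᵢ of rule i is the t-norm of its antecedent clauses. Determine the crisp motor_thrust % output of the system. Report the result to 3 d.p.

R1 (z=26.0): ¬gusty=1−0.67=0.33, below=0.40; AND[a·b] → w = 0.1320
R2 (z=19.0): near=0.33, ¬breezy=1−0.87=0.13; AND[a·b] → w = 0.0429
R3 (z=85.0): near=0.33, breezy=0.87; AND[a·b] → w = 0.2871
Weighted average = (0.1320·26.0 + 0.0429·19.0 + 0.2871·85.0) / (0.1320 + 0.0429 + 0.2871)
  = 28.6506 / 0.4620 = 62.014

62.014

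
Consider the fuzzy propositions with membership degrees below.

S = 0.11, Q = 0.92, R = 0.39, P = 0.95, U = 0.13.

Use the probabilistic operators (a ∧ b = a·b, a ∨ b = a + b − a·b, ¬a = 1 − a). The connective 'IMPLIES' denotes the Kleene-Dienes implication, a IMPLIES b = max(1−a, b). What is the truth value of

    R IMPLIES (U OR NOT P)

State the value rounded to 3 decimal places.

0.610

NOT P = 1 − 0.9500 = 0.0500
U OR NOT P = a + b − a·b on (0.1300, 0.0500) = 0.1735
R IMPLIES (U OR NOT P)  [Kleene-Dienes: max(1−a, b)] with a=0.3900, b=0.1735 → 0.6100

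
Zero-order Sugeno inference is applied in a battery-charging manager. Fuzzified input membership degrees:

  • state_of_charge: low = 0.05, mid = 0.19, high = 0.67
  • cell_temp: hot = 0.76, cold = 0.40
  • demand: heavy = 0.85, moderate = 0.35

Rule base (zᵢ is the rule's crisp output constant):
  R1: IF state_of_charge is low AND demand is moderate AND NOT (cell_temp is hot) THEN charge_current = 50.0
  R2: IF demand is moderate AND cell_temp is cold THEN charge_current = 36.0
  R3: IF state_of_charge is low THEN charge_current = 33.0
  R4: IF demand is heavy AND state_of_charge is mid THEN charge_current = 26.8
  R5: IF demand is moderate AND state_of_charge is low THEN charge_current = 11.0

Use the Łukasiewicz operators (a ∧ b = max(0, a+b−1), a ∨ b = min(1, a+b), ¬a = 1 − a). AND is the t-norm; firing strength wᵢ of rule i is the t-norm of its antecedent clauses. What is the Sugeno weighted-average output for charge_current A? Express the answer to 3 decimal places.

30.244

R1 (z=50.0): low=0.05, moderate=0.35, ¬hot=1−0.76=0.24; AND[max(0, a+b−1)] → w = 0.00
R2 (z=36.0): moderate=0.35, cold=0.40; AND[max(0, a+b−1)] → w = 0.00
R3 (z=33.0): low=0.05 → w = 0.05
R4 (z=26.8): heavy=0.85, mid=0.19; AND[max(0, a+b−1)] → w = 0.04
R5 (z=11.0): moderate=0.35, low=0.05; AND[max(0, a+b−1)] → w = 0.00
Weighted average = (0.00·50.0 + 0.00·36.0 + 0.05·33.0 + 0.04·26.8 + 0.00·11.0) / (0.00 + 0.00 + 0.05 + 0.04 + 0.00)
  = 2.7220 / 0.0900 = 30.244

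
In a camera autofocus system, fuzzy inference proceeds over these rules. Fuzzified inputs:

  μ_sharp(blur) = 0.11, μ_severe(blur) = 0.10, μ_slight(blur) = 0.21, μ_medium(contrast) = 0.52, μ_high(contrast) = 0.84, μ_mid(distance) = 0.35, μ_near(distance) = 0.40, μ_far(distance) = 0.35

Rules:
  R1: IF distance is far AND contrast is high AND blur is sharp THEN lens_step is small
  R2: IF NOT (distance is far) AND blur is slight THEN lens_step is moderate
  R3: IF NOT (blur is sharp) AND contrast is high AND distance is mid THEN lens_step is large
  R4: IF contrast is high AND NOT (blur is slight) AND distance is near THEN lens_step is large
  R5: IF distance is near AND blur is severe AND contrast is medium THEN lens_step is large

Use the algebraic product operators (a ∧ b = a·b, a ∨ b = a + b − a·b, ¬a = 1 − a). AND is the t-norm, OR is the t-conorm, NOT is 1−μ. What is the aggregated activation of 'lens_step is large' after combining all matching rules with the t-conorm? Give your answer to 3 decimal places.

0.469

R1: far=0.35, high=0.84, sharp=0.11; AND[a·b] → w = 0.0323
R2: ¬far=1−0.35=0.65, slight=0.21; AND[a·b] → w = 0.1365
R3: ¬sharp=1−0.11=0.89, high=0.84, mid=0.35; AND[a·b] → w = 0.2617
R4: high=0.84, ¬slight=1−0.21=0.79, near=0.40; AND[a·b] → w = 0.2654
R5: near=0.40, severe=0.10, medium=0.52; AND[a·b] → w = 0.0208
Rules with consequent 'large': {R3, R4, R5} → strengths 0.2617, 0.2654, 0.0208
Aggregate via t-conorm [a + b − a·b]: 0.4689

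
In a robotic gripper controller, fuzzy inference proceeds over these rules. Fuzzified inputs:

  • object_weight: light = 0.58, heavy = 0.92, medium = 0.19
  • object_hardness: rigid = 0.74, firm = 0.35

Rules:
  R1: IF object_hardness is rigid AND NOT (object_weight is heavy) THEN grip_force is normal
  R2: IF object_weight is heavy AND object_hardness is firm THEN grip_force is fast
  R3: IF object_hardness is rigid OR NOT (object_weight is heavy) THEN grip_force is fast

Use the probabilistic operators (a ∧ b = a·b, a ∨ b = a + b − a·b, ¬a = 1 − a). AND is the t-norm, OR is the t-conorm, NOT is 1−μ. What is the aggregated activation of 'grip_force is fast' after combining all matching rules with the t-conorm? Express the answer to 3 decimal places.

R1: rigid=0.74, ¬heavy=1−0.92=0.08; AND[a·b] → w = 0.0592
R2: heavy=0.92, firm=0.35; AND[a·b] → w = 0.3220
R3: rigid=0.74, ¬heavy=1−0.92=0.08; OR[a + b − a·b] → w = 0.7608
Rules with consequent 'fast': {R2, R3} → strengths 0.3220, 0.7608
Aggregate via t-conorm [a + b − a·b]: 0.8378

0.838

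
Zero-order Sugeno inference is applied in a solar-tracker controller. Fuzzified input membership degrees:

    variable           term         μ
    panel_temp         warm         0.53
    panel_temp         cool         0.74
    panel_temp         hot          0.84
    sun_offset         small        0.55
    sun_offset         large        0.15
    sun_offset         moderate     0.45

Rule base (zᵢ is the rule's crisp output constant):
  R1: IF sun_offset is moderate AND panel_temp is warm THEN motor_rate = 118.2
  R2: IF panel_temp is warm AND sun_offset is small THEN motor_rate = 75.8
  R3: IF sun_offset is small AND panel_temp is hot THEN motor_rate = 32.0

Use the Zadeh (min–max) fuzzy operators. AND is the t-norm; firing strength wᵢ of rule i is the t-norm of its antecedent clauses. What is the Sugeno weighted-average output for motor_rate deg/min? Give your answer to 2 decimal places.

72.53

R1 (z=118.2): moderate=0.45, warm=0.53; AND[min(a, b)] → w = 0.45
R2 (z=75.8): warm=0.53, small=0.55; AND[min(a, b)] → w = 0.53
R3 (z=32.0): small=0.55, hot=0.84; AND[min(a, b)] → w = 0.55
Weighted average = (0.45·118.2 + 0.53·75.8 + 0.55·32.0) / (0.45 + 0.53 + 0.55)
  = 110.9640 / 1.5300 = 72.53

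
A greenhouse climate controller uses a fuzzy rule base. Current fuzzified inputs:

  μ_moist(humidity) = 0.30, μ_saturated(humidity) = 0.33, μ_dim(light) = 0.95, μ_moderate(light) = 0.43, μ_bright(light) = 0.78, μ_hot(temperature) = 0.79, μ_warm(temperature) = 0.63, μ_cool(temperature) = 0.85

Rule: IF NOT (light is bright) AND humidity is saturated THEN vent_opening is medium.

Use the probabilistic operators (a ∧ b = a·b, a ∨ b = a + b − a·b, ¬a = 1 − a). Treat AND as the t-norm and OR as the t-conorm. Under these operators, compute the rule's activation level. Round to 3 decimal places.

firing strength: ¬bright=1−0.78=0.22, saturated=0.33; AND[a·b] → w = 0.0726

0.073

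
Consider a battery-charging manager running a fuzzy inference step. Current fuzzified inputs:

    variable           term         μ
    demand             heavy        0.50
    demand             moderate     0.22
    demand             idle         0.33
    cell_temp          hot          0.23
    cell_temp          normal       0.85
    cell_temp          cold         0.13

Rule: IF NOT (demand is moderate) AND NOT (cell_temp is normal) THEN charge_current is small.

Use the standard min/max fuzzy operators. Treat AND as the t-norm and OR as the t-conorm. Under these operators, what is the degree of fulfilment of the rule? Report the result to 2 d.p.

firing strength: ¬moderate=1−0.22=0.78, ¬normal=1−0.85=0.15; AND[min(a, b)] → w = 0.15

0.15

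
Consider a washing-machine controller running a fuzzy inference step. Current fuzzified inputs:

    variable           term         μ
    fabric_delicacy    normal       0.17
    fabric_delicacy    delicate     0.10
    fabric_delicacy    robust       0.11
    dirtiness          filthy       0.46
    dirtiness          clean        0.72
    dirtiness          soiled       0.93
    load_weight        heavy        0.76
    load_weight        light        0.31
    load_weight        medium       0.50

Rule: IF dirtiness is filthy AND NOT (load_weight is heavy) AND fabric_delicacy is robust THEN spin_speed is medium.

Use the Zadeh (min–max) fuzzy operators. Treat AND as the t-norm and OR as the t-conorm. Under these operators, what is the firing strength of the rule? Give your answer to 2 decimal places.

firing strength: filthy=0.46, ¬heavy=1−0.76=0.24, robust=0.11; AND[min(a, b)] → w = 0.11

0.11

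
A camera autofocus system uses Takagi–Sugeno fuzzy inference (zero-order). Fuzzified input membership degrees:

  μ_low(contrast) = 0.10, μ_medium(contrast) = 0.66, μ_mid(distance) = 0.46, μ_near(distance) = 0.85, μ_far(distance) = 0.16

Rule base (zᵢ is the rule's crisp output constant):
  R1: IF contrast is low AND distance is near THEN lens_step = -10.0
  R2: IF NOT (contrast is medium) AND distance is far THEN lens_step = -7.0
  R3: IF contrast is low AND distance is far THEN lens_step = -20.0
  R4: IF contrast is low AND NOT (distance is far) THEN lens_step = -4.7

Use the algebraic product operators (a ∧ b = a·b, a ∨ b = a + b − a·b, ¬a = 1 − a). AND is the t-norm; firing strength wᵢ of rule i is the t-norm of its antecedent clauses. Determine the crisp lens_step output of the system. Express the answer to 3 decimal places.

R1 (z=-10.0): low=0.10, near=0.85; AND[a·b] → w = 0.0850
R2 (z=-7.0): ¬medium=1−0.66=0.34, far=0.16; AND[a·b] → w = 0.0544
R3 (z=-20.0): low=0.10, far=0.16; AND[a·b] → w = 0.0160
R4 (z=-4.7): low=0.10, ¬far=1−0.16=0.84; AND[a·b] → w = 0.0840
Weighted average = (0.0850·-10.0 + 0.0544·-7.0 + 0.0160·-20.0 + 0.0840·-4.7) / (0.0850 + 0.0544 + 0.0160 + 0.0840)
  = -1.9456 / 0.2394 = -8.127

-8.127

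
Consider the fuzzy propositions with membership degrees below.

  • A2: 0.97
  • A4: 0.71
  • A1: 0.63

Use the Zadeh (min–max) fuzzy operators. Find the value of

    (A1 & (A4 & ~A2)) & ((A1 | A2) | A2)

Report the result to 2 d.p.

~A2 = 1 − 0.97 = 0.03
A4 & ~A2 = min(a, b) on (0.71, 0.03) = 0.03
A1 & (A4 & ~A2) = min(a, b) on (0.63, 0.03) = 0.03
A1 | A2 = max(a, b) on (0.63, 0.97) = 0.97
(A1 | A2) | A2 = max(a, b) on (0.97, 0.97) = 0.97
(A1 & (A4 & ~A2)) & ((A1 | A2) | A2) = min(a, b) on (0.03, 0.97) = 0.03

0.03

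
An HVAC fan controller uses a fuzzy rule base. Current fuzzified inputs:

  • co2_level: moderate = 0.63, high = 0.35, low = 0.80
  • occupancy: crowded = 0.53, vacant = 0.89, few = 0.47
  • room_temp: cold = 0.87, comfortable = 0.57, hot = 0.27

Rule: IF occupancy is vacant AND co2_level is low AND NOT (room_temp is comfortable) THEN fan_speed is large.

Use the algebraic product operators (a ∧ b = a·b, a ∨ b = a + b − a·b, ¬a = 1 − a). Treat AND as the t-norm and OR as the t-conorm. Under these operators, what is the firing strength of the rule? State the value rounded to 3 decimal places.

firing strength: vacant=0.89, low=0.80, ¬comfortable=1−0.57=0.43; AND[a·b] → w = 0.3062

0.306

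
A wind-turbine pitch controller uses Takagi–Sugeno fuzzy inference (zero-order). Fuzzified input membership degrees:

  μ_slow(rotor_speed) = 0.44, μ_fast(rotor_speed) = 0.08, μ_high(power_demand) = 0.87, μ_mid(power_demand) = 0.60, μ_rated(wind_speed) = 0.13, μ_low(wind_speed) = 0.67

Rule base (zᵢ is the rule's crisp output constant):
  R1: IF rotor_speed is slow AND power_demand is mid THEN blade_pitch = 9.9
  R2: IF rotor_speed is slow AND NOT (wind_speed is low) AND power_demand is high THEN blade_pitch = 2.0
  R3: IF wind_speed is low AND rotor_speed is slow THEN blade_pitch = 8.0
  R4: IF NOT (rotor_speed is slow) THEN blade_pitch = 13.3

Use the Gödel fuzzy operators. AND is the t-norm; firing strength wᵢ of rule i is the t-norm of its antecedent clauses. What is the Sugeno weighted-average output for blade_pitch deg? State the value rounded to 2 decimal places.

9.03

R1 (z=9.9): slow=0.44, mid=0.60; AND[min(a, b)] → w = 0.44
R2 (z=2.0): slow=0.44, ¬low=1−0.67=0.33, high=0.87; AND[min(a, b)] → w = 0.33
R3 (z=8.0): low=0.67, slow=0.44; AND[min(a, b)] → w = 0.44
R4 (z=13.3): ¬slow=1−0.44=0.56 → w = 0.56
Weighted average = (0.44·9.9 + 0.33·2.0 + 0.44·8.0 + 0.56·13.3) / (0.44 + 0.33 + 0.44 + 0.56)
  = 15.9840 / 1.7700 = 9.03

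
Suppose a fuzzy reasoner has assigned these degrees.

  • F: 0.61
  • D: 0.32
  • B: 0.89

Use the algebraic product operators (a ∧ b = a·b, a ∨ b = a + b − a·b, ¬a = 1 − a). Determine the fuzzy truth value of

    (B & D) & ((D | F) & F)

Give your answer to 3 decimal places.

B & D = a·b on (0.8900, 0.3200) = 0.2848
D | F = a + b − a·b on (0.3200, 0.6100) = 0.7348
(D | F) & F = a·b on (0.7348, 0.6100) = 0.4482
(B & D) & ((D | F) & F) = a·b on (0.2848, 0.4482) = 0.1277

0.128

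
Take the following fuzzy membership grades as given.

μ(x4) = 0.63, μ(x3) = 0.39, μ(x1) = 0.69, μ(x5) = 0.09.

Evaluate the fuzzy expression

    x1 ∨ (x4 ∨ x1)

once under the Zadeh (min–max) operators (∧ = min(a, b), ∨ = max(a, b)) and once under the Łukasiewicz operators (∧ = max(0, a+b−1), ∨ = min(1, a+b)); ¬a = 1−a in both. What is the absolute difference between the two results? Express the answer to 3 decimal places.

Under Zadeh (min–max):
  x4 ∨ x1 = max(a, b) on (0.63, 0.69) = 0.69
  x1 ∨ (x4 ∨ x1) = max(a, b) on (0.69, 0.69) = 0.69
  → value = 0.6900
Under Łukasiewicz:
  x4 ∨ x1 = min(1, a+b) on (0.63, 0.69) = 1.00
  x1 ∨ (x4 ∨ x1) = min(1, a+b) on (0.69, 1.00) = 1.00
  → value = 1.0000
|0.6900 − 1.0000| = 0.310

0.310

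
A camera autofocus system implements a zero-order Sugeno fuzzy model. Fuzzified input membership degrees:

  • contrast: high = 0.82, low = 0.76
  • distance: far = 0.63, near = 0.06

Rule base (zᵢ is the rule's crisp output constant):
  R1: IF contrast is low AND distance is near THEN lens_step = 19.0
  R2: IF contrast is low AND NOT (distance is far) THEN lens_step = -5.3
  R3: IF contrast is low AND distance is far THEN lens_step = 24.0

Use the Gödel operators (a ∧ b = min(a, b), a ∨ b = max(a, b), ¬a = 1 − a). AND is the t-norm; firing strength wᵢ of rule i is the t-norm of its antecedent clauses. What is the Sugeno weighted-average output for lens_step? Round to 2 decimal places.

13.49

R1 (z=19.0): low=0.76, near=0.06; AND[min(a, b)] → w = 0.06
R2 (z=-5.3): low=0.76, ¬far=1−0.63=0.37; AND[min(a, b)] → w = 0.37
R3 (z=24.0): low=0.76, far=0.63; AND[min(a, b)] → w = 0.63
Weighted average = (0.06·19.0 + 0.37·-5.3 + 0.63·24.0) / (0.06 + 0.37 + 0.63)
  = 14.2990 / 1.0600 = 13.49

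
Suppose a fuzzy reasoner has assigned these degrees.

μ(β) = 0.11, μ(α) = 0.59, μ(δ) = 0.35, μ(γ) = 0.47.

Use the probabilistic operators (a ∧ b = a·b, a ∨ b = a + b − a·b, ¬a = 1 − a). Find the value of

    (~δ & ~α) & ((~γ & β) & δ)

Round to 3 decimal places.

0.005

~δ = 1 − 0.3500 = 0.6500
~α = 1 − 0.5900 = 0.4100
~δ & ~α = a·b on (0.6500, 0.4100) = 0.2665
~γ = 1 − 0.4700 = 0.5300
~γ & β = a·b on (0.5300, 0.1100) = 0.0583
(~γ & β) & δ = a·b on (0.0583, 0.3500) = 0.0204
(~δ & ~α) & ((~γ & β) & δ) = a·b on (0.2665, 0.0204) = 0.0054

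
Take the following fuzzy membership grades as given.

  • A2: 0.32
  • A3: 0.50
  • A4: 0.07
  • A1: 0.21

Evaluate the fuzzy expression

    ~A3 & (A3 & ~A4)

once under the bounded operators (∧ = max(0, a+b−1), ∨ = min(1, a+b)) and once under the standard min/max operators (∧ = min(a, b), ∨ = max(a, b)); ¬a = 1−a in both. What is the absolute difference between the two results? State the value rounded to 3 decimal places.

Under bounded:
  ~A3 = 1 − 0.50 = 0.50
  ~A4 = 1 − 0.07 = 0.93
  A3 & ~A4 = max(0, a+b−1) on (0.50, 0.93) = 0.43
  ~A3 & (A3 & ~A4) = max(0, a+b−1) on (0.50, 0.43) = 0.00
  → value = 0.0000
Under standard min/max:
  ~A3 = 1 − 0.50 = 0.50
  ~A4 = 1 − 0.07 = 0.93
  A3 & ~A4 = min(a, b) on (0.50, 0.93) = 0.50
  ~A3 & (A3 & ~A4) = min(a, b) on (0.50, 0.50) = 0.50
  → value = 0.5000
|0.0000 − 0.5000| = 0.500

0.500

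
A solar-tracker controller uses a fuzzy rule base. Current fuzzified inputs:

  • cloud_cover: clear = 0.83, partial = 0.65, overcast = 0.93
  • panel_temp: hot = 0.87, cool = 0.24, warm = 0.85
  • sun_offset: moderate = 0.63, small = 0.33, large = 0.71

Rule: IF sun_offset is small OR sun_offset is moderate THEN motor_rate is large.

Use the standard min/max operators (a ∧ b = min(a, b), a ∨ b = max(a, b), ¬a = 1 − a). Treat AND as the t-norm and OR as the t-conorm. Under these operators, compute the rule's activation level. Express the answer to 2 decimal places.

0.63

firing strength: small=0.33, moderate=0.63; OR[max(a, b)] → w = 0.63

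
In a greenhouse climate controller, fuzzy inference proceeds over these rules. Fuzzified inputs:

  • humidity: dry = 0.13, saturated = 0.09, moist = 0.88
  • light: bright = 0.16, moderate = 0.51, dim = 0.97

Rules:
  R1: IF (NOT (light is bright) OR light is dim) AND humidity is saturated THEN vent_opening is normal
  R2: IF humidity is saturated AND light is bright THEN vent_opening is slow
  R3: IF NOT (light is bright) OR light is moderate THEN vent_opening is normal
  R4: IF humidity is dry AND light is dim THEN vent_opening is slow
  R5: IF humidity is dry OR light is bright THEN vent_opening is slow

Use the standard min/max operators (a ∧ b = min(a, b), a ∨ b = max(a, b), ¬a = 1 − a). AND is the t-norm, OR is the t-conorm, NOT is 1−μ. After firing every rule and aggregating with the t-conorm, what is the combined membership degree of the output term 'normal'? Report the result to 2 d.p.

R1: (¬bright=1−0.16=0.84 OR dim=0.97) = 0.97; AND[min(a, b)] with saturated=0.09 → w = 0.09
R2: saturated=0.09, bright=0.16; AND[min(a, b)] → w = 0.09
R3: ¬bright=1−0.16=0.84, moderate=0.51; OR[max(a, b)] → w = 0.84
R4: dry=0.13, dim=0.97; AND[min(a, b)] → w = 0.13
R5: dry=0.13, bright=0.16; OR[max(a, b)] → w = 0.16
Rules with consequent 'normal': {R1, R3} → strengths 0.09, 0.84
Aggregate via t-conorm [max(a, b)]: 0.84

0.84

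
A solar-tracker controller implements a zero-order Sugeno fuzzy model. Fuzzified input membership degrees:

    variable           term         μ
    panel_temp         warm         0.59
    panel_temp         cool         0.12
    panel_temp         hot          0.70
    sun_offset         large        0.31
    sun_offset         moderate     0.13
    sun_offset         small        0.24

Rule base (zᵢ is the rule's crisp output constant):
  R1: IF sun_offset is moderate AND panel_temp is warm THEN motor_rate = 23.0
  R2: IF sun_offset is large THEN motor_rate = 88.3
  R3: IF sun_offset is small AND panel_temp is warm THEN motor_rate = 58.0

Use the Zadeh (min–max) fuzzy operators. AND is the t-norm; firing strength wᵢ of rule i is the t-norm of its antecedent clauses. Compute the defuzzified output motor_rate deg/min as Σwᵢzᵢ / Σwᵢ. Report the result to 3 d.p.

65.122

R1 (z=23.0): moderate=0.13, warm=0.59; AND[min(a, b)] → w = 0.13
R2 (z=88.3): large=0.31 → w = 0.31
R3 (z=58.0): small=0.24, warm=0.59; AND[min(a, b)] → w = 0.24
Weighted average = (0.13·23.0 + 0.31·88.3 + 0.24·58.0) / (0.13 + 0.31 + 0.24)
  = 44.2830 / 0.6800 = 65.122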